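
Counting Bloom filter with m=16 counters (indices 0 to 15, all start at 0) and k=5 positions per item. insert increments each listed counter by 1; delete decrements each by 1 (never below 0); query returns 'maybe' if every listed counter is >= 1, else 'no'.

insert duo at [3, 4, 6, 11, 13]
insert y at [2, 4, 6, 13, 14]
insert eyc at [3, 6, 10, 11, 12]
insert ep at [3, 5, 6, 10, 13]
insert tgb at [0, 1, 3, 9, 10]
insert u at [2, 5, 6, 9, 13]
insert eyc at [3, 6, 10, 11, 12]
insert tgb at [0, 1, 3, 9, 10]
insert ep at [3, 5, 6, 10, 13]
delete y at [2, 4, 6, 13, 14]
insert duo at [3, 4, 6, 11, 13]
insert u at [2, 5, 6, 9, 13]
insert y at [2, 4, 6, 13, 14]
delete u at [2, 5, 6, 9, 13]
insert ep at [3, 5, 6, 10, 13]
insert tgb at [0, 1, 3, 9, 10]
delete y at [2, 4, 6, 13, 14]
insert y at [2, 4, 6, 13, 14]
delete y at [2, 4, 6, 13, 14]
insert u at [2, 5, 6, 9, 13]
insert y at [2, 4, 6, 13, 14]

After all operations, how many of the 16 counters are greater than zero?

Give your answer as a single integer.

Step 1: insert duo at [3, 4, 6, 11, 13] -> counters=[0,0,0,1,1,0,1,0,0,0,0,1,0,1,0,0]
Step 2: insert y at [2, 4, 6, 13, 14] -> counters=[0,0,1,1,2,0,2,0,0,0,0,1,0,2,1,0]
Step 3: insert eyc at [3, 6, 10, 11, 12] -> counters=[0,0,1,2,2,0,3,0,0,0,1,2,1,2,1,0]
Step 4: insert ep at [3, 5, 6, 10, 13] -> counters=[0,0,1,3,2,1,4,0,0,0,2,2,1,3,1,0]
Step 5: insert tgb at [0, 1, 3, 9, 10] -> counters=[1,1,1,4,2,1,4,0,0,1,3,2,1,3,1,0]
Step 6: insert u at [2, 5, 6, 9, 13] -> counters=[1,1,2,4,2,2,5,0,0,2,3,2,1,4,1,0]
Step 7: insert eyc at [3, 6, 10, 11, 12] -> counters=[1,1,2,5,2,2,6,0,0,2,4,3,2,4,1,0]
Step 8: insert tgb at [0, 1, 3, 9, 10] -> counters=[2,2,2,6,2,2,6,0,0,3,5,3,2,4,1,0]
Step 9: insert ep at [3, 5, 6, 10, 13] -> counters=[2,2,2,7,2,3,7,0,0,3,6,3,2,5,1,0]
Step 10: delete y at [2, 4, 6, 13, 14] -> counters=[2,2,1,7,1,3,6,0,0,3,6,3,2,4,0,0]
Step 11: insert duo at [3, 4, 6, 11, 13] -> counters=[2,2,1,8,2,3,7,0,0,3,6,4,2,5,0,0]
Step 12: insert u at [2, 5, 6, 9, 13] -> counters=[2,2,2,8,2,4,8,0,0,4,6,4,2,6,0,0]
Step 13: insert y at [2, 4, 6, 13, 14] -> counters=[2,2,3,8,3,4,9,0,0,4,6,4,2,7,1,0]
Step 14: delete u at [2, 5, 6, 9, 13] -> counters=[2,2,2,8,3,3,8,0,0,3,6,4,2,6,1,0]
Step 15: insert ep at [3, 5, 6, 10, 13] -> counters=[2,2,2,9,3,4,9,0,0,3,7,4,2,7,1,0]
Step 16: insert tgb at [0, 1, 3, 9, 10] -> counters=[3,3,2,10,3,4,9,0,0,4,8,4,2,7,1,0]
Step 17: delete y at [2, 4, 6, 13, 14] -> counters=[3,3,1,10,2,4,8,0,0,4,8,4,2,6,0,0]
Step 18: insert y at [2, 4, 6, 13, 14] -> counters=[3,3,2,10,3,4,9,0,0,4,8,4,2,7,1,0]
Step 19: delete y at [2, 4, 6, 13, 14] -> counters=[3,3,1,10,2,4,8,0,0,4,8,4,2,6,0,0]
Step 20: insert u at [2, 5, 6, 9, 13] -> counters=[3,3,2,10,2,5,9,0,0,5,8,4,2,7,0,0]
Step 21: insert y at [2, 4, 6, 13, 14] -> counters=[3,3,3,10,3,5,10,0,0,5,8,4,2,8,1,0]
Final counters=[3,3,3,10,3,5,10,0,0,5,8,4,2,8,1,0] -> 13 nonzero

Answer: 13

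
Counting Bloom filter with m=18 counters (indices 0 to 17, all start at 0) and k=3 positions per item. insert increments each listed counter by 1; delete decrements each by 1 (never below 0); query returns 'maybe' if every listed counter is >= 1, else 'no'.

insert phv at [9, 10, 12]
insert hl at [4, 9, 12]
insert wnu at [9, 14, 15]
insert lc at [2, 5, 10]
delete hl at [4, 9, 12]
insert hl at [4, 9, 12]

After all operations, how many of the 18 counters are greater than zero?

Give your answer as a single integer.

Answer: 8

Derivation:
Step 1: insert phv at [9, 10, 12] -> counters=[0,0,0,0,0,0,0,0,0,1,1,0,1,0,0,0,0,0]
Step 2: insert hl at [4, 9, 12] -> counters=[0,0,0,0,1,0,0,0,0,2,1,0,2,0,0,0,0,0]
Step 3: insert wnu at [9, 14, 15] -> counters=[0,0,0,0,1,0,0,0,0,3,1,0,2,0,1,1,0,0]
Step 4: insert lc at [2, 5, 10] -> counters=[0,0,1,0,1,1,0,0,0,3,2,0,2,0,1,1,0,0]
Step 5: delete hl at [4, 9, 12] -> counters=[0,0,1,0,0,1,0,0,0,2,2,0,1,0,1,1,0,0]
Step 6: insert hl at [4, 9, 12] -> counters=[0,0,1,0,1,1,0,0,0,3,2,0,2,0,1,1,0,0]
Final counters=[0,0,1,0,1,1,0,0,0,3,2,0,2,0,1,1,0,0] -> 8 nonzero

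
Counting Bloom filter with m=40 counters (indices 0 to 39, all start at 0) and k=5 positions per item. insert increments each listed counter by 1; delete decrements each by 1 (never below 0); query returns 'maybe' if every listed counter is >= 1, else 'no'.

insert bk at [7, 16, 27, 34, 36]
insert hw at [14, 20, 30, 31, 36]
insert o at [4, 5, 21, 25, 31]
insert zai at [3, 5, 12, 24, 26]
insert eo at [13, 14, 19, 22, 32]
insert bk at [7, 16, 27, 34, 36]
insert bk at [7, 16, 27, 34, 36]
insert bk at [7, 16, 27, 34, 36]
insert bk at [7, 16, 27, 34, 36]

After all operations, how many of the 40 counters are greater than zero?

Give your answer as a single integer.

Step 1: insert bk at [7, 16, 27, 34, 36] -> counters=[0,0,0,0,0,0,0,1,0,0,0,0,0,0,0,0,1,0,0,0,0,0,0,0,0,0,0,1,0,0,0,0,0,0,1,0,1,0,0,0]
Step 2: insert hw at [14, 20, 30, 31, 36] -> counters=[0,0,0,0,0,0,0,1,0,0,0,0,0,0,1,0,1,0,0,0,1,0,0,0,0,0,0,1,0,0,1,1,0,0,1,0,2,0,0,0]
Step 3: insert o at [4, 5, 21, 25, 31] -> counters=[0,0,0,0,1,1,0,1,0,0,0,0,0,0,1,0,1,0,0,0,1,1,0,0,0,1,0,1,0,0,1,2,0,0,1,0,2,0,0,0]
Step 4: insert zai at [3, 5, 12, 24, 26] -> counters=[0,0,0,1,1,2,0,1,0,0,0,0,1,0,1,0,1,0,0,0,1,1,0,0,1,1,1,1,0,0,1,2,0,0,1,0,2,0,0,0]
Step 5: insert eo at [13, 14, 19, 22, 32] -> counters=[0,0,0,1,1,2,0,1,0,0,0,0,1,1,2,0,1,0,0,1,1,1,1,0,1,1,1,1,0,0,1,2,1,0,1,0,2,0,0,0]
Step 6: insert bk at [7, 16, 27, 34, 36] -> counters=[0,0,0,1,1,2,0,2,0,0,0,0,1,1,2,0,2,0,0,1,1,1,1,0,1,1,1,2,0,0,1,2,1,0,2,0,3,0,0,0]
Step 7: insert bk at [7, 16, 27, 34, 36] -> counters=[0,0,0,1,1,2,0,3,0,0,0,0,1,1,2,0,3,0,0,1,1,1,1,0,1,1,1,3,0,0,1,2,1,0,3,0,4,0,0,0]
Step 8: insert bk at [7, 16, 27, 34, 36] -> counters=[0,0,0,1,1,2,0,4,0,0,0,0,1,1,2,0,4,0,0,1,1,1,1,0,1,1,1,4,0,0,1,2,1,0,4,0,5,0,0,0]
Step 9: insert bk at [7, 16, 27, 34, 36] -> counters=[0,0,0,1,1,2,0,5,0,0,0,0,1,1,2,0,5,0,0,1,1,1,1,0,1,1,1,5,0,0,1,2,1,0,5,0,6,0,0,0]
Final counters=[0,0,0,1,1,2,0,5,0,0,0,0,1,1,2,0,5,0,0,1,1,1,1,0,1,1,1,5,0,0,1,2,1,0,5,0,6,0,0,0] -> 21 nonzero

Answer: 21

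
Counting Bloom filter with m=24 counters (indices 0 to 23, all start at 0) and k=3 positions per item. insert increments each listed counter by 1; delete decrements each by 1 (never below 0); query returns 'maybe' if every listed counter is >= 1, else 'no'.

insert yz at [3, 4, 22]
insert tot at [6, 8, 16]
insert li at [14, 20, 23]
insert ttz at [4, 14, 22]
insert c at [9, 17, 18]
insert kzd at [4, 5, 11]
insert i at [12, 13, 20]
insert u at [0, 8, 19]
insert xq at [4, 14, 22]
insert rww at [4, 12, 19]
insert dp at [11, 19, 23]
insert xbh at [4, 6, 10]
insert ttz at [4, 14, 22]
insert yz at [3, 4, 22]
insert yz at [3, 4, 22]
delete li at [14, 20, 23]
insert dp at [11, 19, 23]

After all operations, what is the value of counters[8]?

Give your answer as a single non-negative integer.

Answer: 2

Derivation:
Step 1: insert yz at [3, 4, 22] -> counters=[0,0,0,1,1,0,0,0,0,0,0,0,0,0,0,0,0,0,0,0,0,0,1,0]
Step 2: insert tot at [6, 8, 16] -> counters=[0,0,0,1,1,0,1,0,1,0,0,0,0,0,0,0,1,0,0,0,0,0,1,0]
Step 3: insert li at [14, 20, 23] -> counters=[0,0,0,1,1,0,1,0,1,0,0,0,0,0,1,0,1,0,0,0,1,0,1,1]
Step 4: insert ttz at [4, 14, 22] -> counters=[0,0,0,1,2,0,1,0,1,0,0,0,0,0,2,0,1,0,0,0,1,0,2,1]
Step 5: insert c at [9, 17, 18] -> counters=[0,0,0,1,2,0,1,0,1,1,0,0,0,0,2,0,1,1,1,0,1,0,2,1]
Step 6: insert kzd at [4, 5, 11] -> counters=[0,0,0,1,3,1,1,0,1,1,0,1,0,0,2,0,1,1,1,0,1,0,2,1]
Step 7: insert i at [12, 13, 20] -> counters=[0,0,0,1,3,1,1,0,1,1,0,1,1,1,2,0,1,1,1,0,2,0,2,1]
Step 8: insert u at [0, 8, 19] -> counters=[1,0,0,1,3,1,1,0,2,1,0,1,1,1,2,0,1,1,1,1,2,0,2,1]
Step 9: insert xq at [4, 14, 22] -> counters=[1,0,0,1,4,1,1,0,2,1,0,1,1,1,3,0,1,1,1,1,2,0,3,1]
Step 10: insert rww at [4, 12, 19] -> counters=[1,0,0,1,5,1,1,0,2,1,0,1,2,1,3,0,1,1,1,2,2,0,3,1]
Step 11: insert dp at [11, 19, 23] -> counters=[1,0,0,1,5,1,1,0,2,1,0,2,2,1,3,0,1,1,1,3,2,0,3,2]
Step 12: insert xbh at [4, 6, 10] -> counters=[1,0,0,1,6,1,2,0,2,1,1,2,2,1,3,0,1,1,1,3,2,0,3,2]
Step 13: insert ttz at [4, 14, 22] -> counters=[1,0,0,1,7,1,2,0,2,1,1,2,2,1,4,0,1,1,1,3,2,0,4,2]
Step 14: insert yz at [3, 4, 22] -> counters=[1,0,0,2,8,1,2,0,2,1,1,2,2,1,4,0,1,1,1,3,2,0,5,2]
Step 15: insert yz at [3, 4, 22] -> counters=[1,0,0,3,9,1,2,0,2,1,1,2,2,1,4,0,1,1,1,3,2,0,6,2]
Step 16: delete li at [14, 20, 23] -> counters=[1,0,0,3,9,1,2,0,2,1,1,2,2,1,3,0,1,1,1,3,1,0,6,1]
Step 17: insert dp at [11, 19, 23] -> counters=[1,0,0,3,9,1,2,0,2,1,1,3,2,1,3,0,1,1,1,4,1,0,6,2]
Final counters=[1,0,0,3,9,1,2,0,2,1,1,3,2,1,3,0,1,1,1,4,1,0,6,2] -> counters[8]=2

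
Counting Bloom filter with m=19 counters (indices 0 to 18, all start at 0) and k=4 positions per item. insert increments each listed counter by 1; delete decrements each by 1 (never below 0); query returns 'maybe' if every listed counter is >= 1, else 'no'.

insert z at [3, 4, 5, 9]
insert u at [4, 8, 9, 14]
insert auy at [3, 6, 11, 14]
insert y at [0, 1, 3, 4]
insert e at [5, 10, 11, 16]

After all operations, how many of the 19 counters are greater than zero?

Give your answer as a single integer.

Step 1: insert z at [3, 4, 5, 9] -> counters=[0,0,0,1,1,1,0,0,0,1,0,0,0,0,0,0,0,0,0]
Step 2: insert u at [4, 8, 9, 14] -> counters=[0,0,0,1,2,1,0,0,1,2,0,0,0,0,1,0,0,0,0]
Step 3: insert auy at [3, 6, 11, 14] -> counters=[0,0,0,2,2,1,1,0,1,2,0,1,0,0,2,0,0,0,0]
Step 4: insert y at [0, 1, 3, 4] -> counters=[1,1,0,3,3,1,1,0,1,2,0,1,0,0,2,0,0,0,0]
Step 5: insert e at [5, 10, 11, 16] -> counters=[1,1,0,3,3,2,1,0,1,2,1,2,0,0,2,0,1,0,0]
Final counters=[1,1,0,3,3,2,1,0,1,2,1,2,0,0,2,0,1,0,0] -> 12 nonzero

Answer: 12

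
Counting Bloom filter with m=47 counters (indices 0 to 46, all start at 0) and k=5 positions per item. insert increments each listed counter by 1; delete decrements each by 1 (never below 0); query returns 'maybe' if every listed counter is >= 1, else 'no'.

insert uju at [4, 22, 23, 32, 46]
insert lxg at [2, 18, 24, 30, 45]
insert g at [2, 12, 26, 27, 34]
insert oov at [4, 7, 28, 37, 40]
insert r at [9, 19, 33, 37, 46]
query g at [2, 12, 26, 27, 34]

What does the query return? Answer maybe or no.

Step 1: insert uju at [4, 22, 23, 32, 46] -> counters=[0,0,0,0,1,0,0,0,0,0,0,0,0,0,0,0,0,0,0,0,0,0,1,1,0,0,0,0,0,0,0,0,1,0,0,0,0,0,0,0,0,0,0,0,0,0,1]
Step 2: insert lxg at [2, 18, 24, 30, 45] -> counters=[0,0,1,0,1,0,0,0,0,0,0,0,0,0,0,0,0,0,1,0,0,0,1,1,1,0,0,0,0,0,1,0,1,0,0,0,0,0,0,0,0,0,0,0,0,1,1]
Step 3: insert g at [2, 12, 26, 27, 34] -> counters=[0,0,2,0,1,0,0,0,0,0,0,0,1,0,0,0,0,0,1,0,0,0,1,1,1,0,1,1,0,0,1,0,1,0,1,0,0,0,0,0,0,0,0,0,0,1,1]
Step 4: insert oov at [4, 7, 28, 37, 40] -> counters=[0,0,2,0,2,0,0,1,0,0,0,0,1,0,0,0,0,0,1,0,0,0,1,1,1,0,1,1,1,0,1,0,1,0,1,0,0,1,0,0,1,0,0,0,0,1,1]
Step 5: insert r at [9, 19, 33, 37, 46] -> counters=[0,0,2,0,2,0,0,1,0,1,0,0,1,0,0,0,0,0,1,1,0,0,1,1,1,0,1,1,1,0,1,0,1,1,1,0,0,2,0,0,1,0,0,0,0,1,2]
Query g: check counters[2]=2 counters[12]=1 counters[26]=1 counters[27]=1 counters[34]=1 -> maybe

Answer: maybe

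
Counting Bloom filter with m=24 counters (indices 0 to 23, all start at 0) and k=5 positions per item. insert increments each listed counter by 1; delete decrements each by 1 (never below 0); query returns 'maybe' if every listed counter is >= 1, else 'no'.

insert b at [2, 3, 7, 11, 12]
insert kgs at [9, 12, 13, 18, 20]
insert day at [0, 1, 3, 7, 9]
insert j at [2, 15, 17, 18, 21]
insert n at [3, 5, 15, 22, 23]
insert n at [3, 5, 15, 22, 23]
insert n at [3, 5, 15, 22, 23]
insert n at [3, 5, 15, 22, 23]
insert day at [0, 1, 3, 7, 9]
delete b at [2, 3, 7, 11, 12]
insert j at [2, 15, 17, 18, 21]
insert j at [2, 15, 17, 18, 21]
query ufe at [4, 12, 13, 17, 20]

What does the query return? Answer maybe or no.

Step 1: insert b at [2, 3, 7, 11, 12] -> counters=[0,0,1,1,0,0,0,1,0,0,0,1,1,0,0,0,0,0,0,0,0,0,0,0]
Step 2: insert kgs at [9, 12, 13, 18, 20] -> counters=[0,0,1,1,0,0,0,1,0,1,0,1,2,1,0,0,0,0,1,0,1,0,0,0]
Step 3: insert day at [0, 1, 3, 7, 9] -> counters=[1,1,1,2,0,0,0,2,0,2,0,1,2,1,0,0,0,0,1,0,1,0,0,0]
Step 4: insert j at [2, 15, 17, 18, 21] -> counters=[1,1,2,2,0,0,0,2,0,2,0,1,2,1,0,1,0,1,2,0,1,1,0,0]
Step 5: insert n at [3, 5, 15, 22, 23] -> counters=[1,1,2,3,0,1,0,2,0,2,0,1,2,1,0,2,0,1,2,0,1,1,1,1]
Step 6: insert n at [3, 5, 15, 22, 23] -> counters=[1,1,2,4,0,2,0,2,0,2,0,1,2,1,0,3,0,1,2,0,1,1,2,2]
Step 7: insert n at [3, 5, 15, 22, 23] -> counters=[1,1,2,5,0,3,0,2,0,2,0,1,2,1,0,4,0,1,2,0,1,1,3,3]
Step 8: insert n at [3, 5, 15, 22, 23] -> counters=[1,1,2,6,0,4,0,2,0,2,0,1,2,1,0,5,0,1,2,0,1,1,4,4]
Step 9: insert day at [0, 1, 3, 7, 9] -> counters=[2,2,2,7,0,4,0,3,0,3,0,1,2,1,0,5,0,1,2,0,1,1,4,4]
Step 10: delete b at [2, 3, 7, 11, 12] -> counters=[2,2,1,6,0,4,0,2,0,3,0,0,1,1,0,5,0,1,2,0,1,1,4,4]
Step 11: insert j at [2, 15, 17, 18, 21] -> counters=[2,2,2,6,0,4,0,2,0,3,0,0,1,1,0,6,0,2,3,0,1,2,4,4]
Step 12: insert j at [2, 15, 17, 18, 21] -> counters=[2,2,3,6,0,4,0,2,0,3,0,0,1,1,0,7,0,3,4,0,1,3,4,4]
Query ufe: check counters[4]=0 counters[12]=1 counters[13]=1 counters[17]=3 counters[20]=1 -> no

Answer: no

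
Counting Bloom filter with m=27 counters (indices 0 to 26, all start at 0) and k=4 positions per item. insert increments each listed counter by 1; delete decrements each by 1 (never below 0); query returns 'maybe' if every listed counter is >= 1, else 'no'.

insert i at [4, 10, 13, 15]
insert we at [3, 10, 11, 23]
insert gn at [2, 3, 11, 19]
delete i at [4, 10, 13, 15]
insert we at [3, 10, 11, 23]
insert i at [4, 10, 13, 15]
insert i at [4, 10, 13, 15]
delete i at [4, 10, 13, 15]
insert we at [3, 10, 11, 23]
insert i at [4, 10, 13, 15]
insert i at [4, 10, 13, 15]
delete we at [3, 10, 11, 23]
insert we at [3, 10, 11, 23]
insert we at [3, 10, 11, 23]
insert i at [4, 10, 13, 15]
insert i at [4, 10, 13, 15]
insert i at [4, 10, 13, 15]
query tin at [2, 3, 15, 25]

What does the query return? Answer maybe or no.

Answer: no

Derivation:
Step 1: insert i at [4, 10, 13, 15] -> counters=[0,0,0,0,1,0,0,0,0,0,1,0,0,1,0,1,0,0,0,0,0,0,0,0,0,0,0]
Step 2: insert we at [3, 10, 11, 23] -> counters=[0,0,0,1,1,0,0,0,0,0,2,1,0,1,0,1,0,0,0,0,0,0,0,1,0,0,0]
Step 3: insert gn at [2, 3, 11, 19] -> counters=[0,0,1,2,1,0,0,0,0,0,2,2,0,1,0,1,0,0,0,1,0,0,0,1,0,0,0]
Step 4: delete i at [4, 10, 13, 15] -> counters=[0,0,1,2,0,0,0,0,0,0,1,2,0,0,0,0,0,0,0,1,0,0,0,1,0,0,0]
Step 5: insert we at [3, 10, 11, 23] -> counters=[0,0,1,3,0,0,0,0,0,0,2,3,0,0,0,0,0,0,0,1,0,0,0,2,0,0,0]
Step 6: insert i at [4, 10, 13, 15] -> counters=[0,0,1,3,1,0,0,0,0,0,3,3,0,1,0,1,0,0,0,1,0,0,0,2,0,0,0]
Step 7: insert i at [4, 10, 13, 15] -> counters=[0,0,1,3,2,0,0,0,0,0,4,3,0,2,0,2,0,0,0,1,0,0,0,2,0,0,0]
Step 8: delete i at [4, 10, 13, 15] -> counters=[0,0,1,3,1,0,0,0,0,0,3,3,0,1,0,1,0,0,0,1,0,0,0,2,0,0,0]
Step 9: insert we at [3, 10, 11, 23] -> counters=[0,0,1,4,1,0,0,0,0,0,4,4,0,1,0,1,0,0,0,1,0,0,0,3,0,0,0]
Step 10: insert i at [4, 10, 13, 15] -> counters=[0,0,1,4,2,0,0,0,0,0,5,4,0,2,0,2,0,0,0,1,0,0,0,3,0,0,0]
Step 11: insert i at [4, 10, 13, 15] -> counters=[0,0,1,4,3,0,0,0,0,0,6,4,0,3,0,3,0,0,0,1,0,0,0,3,0,0,0]
Step 12: delete we at [3, 10, 11, 23] -> counters=[0,0,1,3,3,0,0,0,0,0,5,3,0,3,0,3,0,0,0,1,0,0,0,2,0,0,0]
Step 13: insert we at [3, 10, 11, 23] -> counters=[0,0,1,4,3,0,0,0,0,0,6,4,0,3,0,3,0,0,0,1,0,0,0,3,0,0,0]
Step 14: insert we at [3, 10, 11, 23] -> counters=[0,0,1,5,3,0,0,0,0,0,7,5,0,3,0,3,0,0,0,1,0,0,0,4,0,0,0]
Step 15: insert i at [4, 10, 13, 15] -> counters=[0,0,1,5,4,0,0,0,0,0,8,5,0,4,0,4,0,0,0,1,0,0,0,4,0,0,0]
Step 16: insert i at [4, 10, 13, 15] -> counters=[0,0,1,5,5,0,0,0,0,0,9,5,0,5,0,5,0,0,0,1,0,0,0,4,0,0,0]
Step 17: insert i at [4, 10, 13, 15] -> counters=[0,0,1,5,6,0,0,0,0,0,10,5,0,6,0,6,0,0,0,1,0,0,0,4,0,0,0]
Query tin: check counters[2]=1 counters[3]=5 counters[15]=6 counters[25]=0 -> no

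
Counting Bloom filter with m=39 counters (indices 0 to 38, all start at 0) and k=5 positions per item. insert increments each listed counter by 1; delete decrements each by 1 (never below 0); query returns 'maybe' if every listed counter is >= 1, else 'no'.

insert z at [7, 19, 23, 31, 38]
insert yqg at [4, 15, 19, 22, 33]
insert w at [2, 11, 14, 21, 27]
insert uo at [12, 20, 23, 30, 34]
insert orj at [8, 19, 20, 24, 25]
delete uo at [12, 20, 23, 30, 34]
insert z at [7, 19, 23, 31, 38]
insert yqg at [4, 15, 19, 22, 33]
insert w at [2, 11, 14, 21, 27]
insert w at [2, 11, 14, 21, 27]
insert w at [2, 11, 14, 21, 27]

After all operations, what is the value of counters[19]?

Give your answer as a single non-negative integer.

Answer: 5

Derivation:
Step 1: insert z at [7, 19, 23, 31, 38] -> counters=[0,0,0,0,0,0,0,1,0,0,0,0,0,0,0,0,0,0,0,1,0,0,0,1,0,0,0,0,0,0,0,1,0,0,0,0,0,0,1]
Step 2: insert yqg at [4, 15, 19, 22, 33] -> counters=[0,0,0,0,1,0,0,1,0,0,0,0,0,0,0,1,0,0,0,2,0,0,1,1,0,0,0,0,0,0,0,1,0,1,0,0,0,0,1]
Step 3: insert w at [2, 11, 14, 21, 27] -> counters=[0,0,1,0,1,0,0,1,0,0,0,1,0,0,1,1,0,0,0,2,0,1,1,1,0,0,0,1,0,0,0,1,0,1,0,0,0,0,1]
Step 4: insert uo at [12, 20, 23, 30, 34] -> counters=[0,0,1,0,1,0,0,1,0,0,0,1,1,0,1,1,0,0,0,2,1,1,1,2,0,0,0,1,0,0,1,1,0,1,1,0,0,0,1]
Step 5: insert orj at [8, 19, 20, 24, 25] -> counters=[0,0,1,0,1,0,0,1,1,0,0,1,1,0,1,1,0,0,0,3,2,1,1,2,1,1,0,1,0,0,1,1,0,1,1,0,0,0,1]
Step 6: delete uo at [12, 20, 23, 30, 34] -> counters=[0,0,1,0,1,0,0,1,1,0,0,1,0,0,1,1,0,0,0,3,1,1,1,1,1,1,0,1,0,0,0,1,0,1,0,0,0,0,1]
Step 7: insert z at [7, 19, 23, 31, 38] -> counters=[0,0,1,0,1,0,0,2,1,0,0,1,0,0,1,1,0,0,0,4,1,1,1,2,1,1,0,1,0,0,0,2,0,1,0,0,0,0,2]
Step 8: insert yqg at [4, 15, 19, 22, 33] -> counters=[0,0,1,0,2,0,0,2,1,0,0,1,0,0,1,2,0,0,0,5,1,1,2,2,1,1,0,1,0,0,0,2,0,2,0,0,0,0,2]
Step 9: insert w at [2, 11, 14, 21, 27] -> counters=[0,0,2,0,2,0,0,2,1,0,0,2,0,0,2,2,0,0,0,5,1,2,2,2,1,1,0,2,0,0,0,2,0,2,0,0,0,0,2]
Step 10: insert w at [2, 11, 14, 21, 27] -> counters=[0,0,3,0,2,0,0,2,1,0,0,3,0,0,3,2,0,0,0,5,1,3,2,2,1,1,0,3,0,0,0,2,0,2,0,0,0,0,2]
Step 11: insert w at [2, 11, 14, 21, 27] -> counters=[0,0,4,0,2,0,0,2,1,0,0,4,0,0,4,2,0,0,0,5,1,4,2,2,1,1,0,4,0,0,0,2,0,2,0,0,0,0,2]
Final counters=[0,0,4,0,2,0,0,2,1,0,0,4,0,0,4,2,0,0,0,5,1,4,2,2,1,1,0,4,0,0,0,2,0,2,0,0,0,0,2] -> counters[19]=5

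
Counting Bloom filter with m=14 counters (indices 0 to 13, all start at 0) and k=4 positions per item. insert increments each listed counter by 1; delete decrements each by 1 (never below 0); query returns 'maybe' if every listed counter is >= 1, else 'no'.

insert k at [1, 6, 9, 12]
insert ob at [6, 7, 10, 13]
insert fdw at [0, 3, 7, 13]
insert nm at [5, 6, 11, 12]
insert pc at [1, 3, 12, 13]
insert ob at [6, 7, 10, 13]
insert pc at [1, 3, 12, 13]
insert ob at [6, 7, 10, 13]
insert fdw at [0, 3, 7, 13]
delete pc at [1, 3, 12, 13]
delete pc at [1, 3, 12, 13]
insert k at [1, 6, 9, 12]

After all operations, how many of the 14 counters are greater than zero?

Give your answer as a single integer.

Step 1: insert k at [1, 6, 9, 12] -> counters=[0,1,0,0,0,0,1,0,0,1,0,0,1,0]
Step 2: insert ob at [6, 7, 10, 13] -> counters=[0,1,0,0,0,0,2,1,0,1,1,0,1,1]
Step 3: insert fdw at [0, 3, 7, 13] -> counters=[1,1,0,1,0,0,2,2,0,1,1,0,1,2]
Step 4: insert nm at [5, 6, 11, 12] -> counters=[1,1,0,1,0,1,3,2,0,1,1,1,2,2]
Step 5: insert pc at [1, 3, 12, 13] -> counters=[1,2,0,2,0,1,3,2,0,1,1,1,3,3]
Step 6: insert ob at [6, 7, 10, 13] -> counters=[1,2,0,2,0,1,4,3,0,1,2,1,3,4]
Step 7: insert pc at [1, 3, 12, 13] -> counters=[1,3,0,3,0,1,4,3,0,1,2,1,4,5]
Step 8: insert ob at [6, 7, 10, 13] -> counters=[1,3,0,3,0,1,5,4,0,1,3,1,4,6]
Step 9: insert fdw at [0, 3, 7, 13] -> counters=[2,3,0,4,0,1,5,5,0,1,3,1,4,7]
Step 10: delete pc at [1, 3, 12, 13] -> counters=[2,2,0,3,0,1,5,5,0,1,3,1,3,6]
Step 11: delete pc at [1, 3, 12, 13] -> counters=[2,1,0,2,0,1,5,5,0,1,3,1,2,5]
Step 12: insert k at [1, 6, 9, 12] -> counters=[2,2,0,2,0,1,6,5,0,2,3,1,3,5]
Final counters=[2,2,0,2,0,1,6,5,0,2,3,1,3,5] -> 11 nonzero

Answer: 11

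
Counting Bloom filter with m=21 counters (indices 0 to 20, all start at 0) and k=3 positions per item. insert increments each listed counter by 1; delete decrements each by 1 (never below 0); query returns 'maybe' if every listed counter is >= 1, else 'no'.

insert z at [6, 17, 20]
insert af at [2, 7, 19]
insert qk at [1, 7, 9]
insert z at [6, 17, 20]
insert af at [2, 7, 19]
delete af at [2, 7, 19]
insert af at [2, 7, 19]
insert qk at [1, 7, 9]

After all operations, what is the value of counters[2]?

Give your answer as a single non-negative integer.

Answer: 2

Derivation:
Step 1: insert z at [6, 17, 20] -> counters=[0,0,0,0,0,0,1,0,0,0,0,0,0,0,0,0,0,1,0,0,1]
Step 2: insert af at [2, 7, 19] -> counters=[0,0,1,0,0,0,1,1,0,0,0,0,0,0,0,0,0,1,0,1,1]
Step 3: insert qk at [1, 7, 9] -> counters=[0,1,1,0,0,0,1,2,0,1,0,0,0,0,0,0,0,1,0,1,1]
Step 4: insert z at [6, 17, 20] -> counters=[0,1,1,0,0,0,2,2,0,1,0,0,0,0,0,0,0,2,0,1,2]
Step 5: insert af at [2, 7, 19] -> counters=[0,1,2,0,0,0,2,3,0,1,0,0,0,0,0,0,0,2,0,2,2]
Step 6: delete af at [2, 7, 19] -> counters=[0,1,1,0,0,0,2,2,0,1,0,0,0,0,0,0,0,2,0,1,2]
Step 7: insert af at [2, 7, 19] -> counters=[0,1,2,0,0,0,2,3,0,1,0,0,0,0,0,0,0,2,0,2,2]
Step 8: insert qk at [1, 7, 9] -> counters=[0,2,2,0,0,0,2,4,0,2,0,0,0,0,0,0,0,2,0,2,2]
Final counters=[0,2,2,0,0,0,2,4,0,2,0,0,0,0,0,0,0,2,0,2,2] -> counters[2]=2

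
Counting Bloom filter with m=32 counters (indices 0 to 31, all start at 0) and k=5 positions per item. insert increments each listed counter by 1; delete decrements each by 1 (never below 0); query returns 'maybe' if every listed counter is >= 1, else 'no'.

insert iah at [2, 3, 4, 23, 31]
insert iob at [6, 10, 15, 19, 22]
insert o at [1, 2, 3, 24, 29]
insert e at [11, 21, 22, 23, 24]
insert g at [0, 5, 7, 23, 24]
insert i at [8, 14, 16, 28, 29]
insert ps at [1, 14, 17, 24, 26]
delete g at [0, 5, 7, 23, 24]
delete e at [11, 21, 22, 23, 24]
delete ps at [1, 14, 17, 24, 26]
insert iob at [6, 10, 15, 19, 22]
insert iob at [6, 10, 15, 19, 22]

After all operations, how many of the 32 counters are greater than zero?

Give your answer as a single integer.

Step 1: insert iah at [2, 3, 4, 23, 31] -> counters=[0,0,1,1,1,0,0,0,0,0,0,0,0,0,0,0,0,0,0,0,0,0,0,1,0,0,0,0,0,0,0,1]
Step 2: insert iob at [6, 10, 15, 19, 22] -> counters=[0,0,1,1,1,0,1,0,0,0,1,0,0,0,0,1,0,0,0,1,0,0,1,1,0,0,0,0,0,0,0,1]
Step 3: insert o at [1, 2, 3, 24, 29] -> counters=[0,1,2,2,1,0,1,0,0,0,1,0,0,0,0,1,0,0,0,1,0,0,1,1,1,0,0,0,0,1,0,1]
Step 4: insert e at [11, 21, 22, 23, 24] -> counters=[0,1,2,2,1,0,1,0,0,0,1,1,0,0,0,1,0,0,0,1,0,1,2,2,2,0,0,0,0,1,0,1]
Step 5: insert g at [0, 5, 7, 23, 24] -> counters=[1,1,2,2,1,1,1,1,0,0,1,1,0,0,0,1,0,0,0,1,0,1,2,3,3,0,0,0,0,1,0,1]
Step 6: insert i at [8, 14, 16, 28, 29] -> counters=[1,1,2,2,1,1,1,1,1,0,1,1,0,0,1,1,1,0,0,1,0,1,2,3,3,0,0,0,1,2,0,1]
Step 7: insert ps at [1, 14, 17, 24, 26] -> counters=[1,2,2,2,1,1,1,1,1,0,1,1,0,0,2,1,1,1,0,1,0,1,2,3,4,0,1,0,1,2,0,1]
Step 8: delete g at [0, 5, 7, 23, 24] -> counters=[0,2,2,2,1,0,1,0,1,0,1,1,0,0,2,1,1,1,0,1,0,1,2,2,3,0,1,0,1,2,0,1]
Step 9: delete e at [11, 21, 22, 23, 24] -> counters=[0,2,2,2,1,0,1,0,1,0,1,0,0,0,2,1,1,1,0,1,0,0,1,1,2,0,1,0,1,2,0,1]
Step 10: delete ps at [1, 14, 17, 24, 26] -> counters=[0,1,2,2,1,0,1,0,1,0,1,0,0,0,1,1,1,0,0,1,0,0,1,1,1,0,0,0,1,2,0,1]
Step 11: insert iob at [6, 10, 15, 19, 22] -> counters=[0,1,2,2,1,0,2,0,1,0,2,0,0,0,1,2,1,0,0,2,0,0,2,1,1,0,0,0,1,2,0,1]
Step 12: insert iob at [6, 10, 15, 19, 22] -> counters=[0,1,2,2,1,0,3,0,1,0,3,0,0,0,1,3,1,0,0,3,0,0,3,1,1,0,0,0,1,2,0,1]
Final counters=[0,1,2,2,1,0,3,0,1,0,3,0,0,0,1,3,1,0,0,3,0,0,3,1,1,0,0,0,1,2,0,1] -> 17 nonzero

Answer: 17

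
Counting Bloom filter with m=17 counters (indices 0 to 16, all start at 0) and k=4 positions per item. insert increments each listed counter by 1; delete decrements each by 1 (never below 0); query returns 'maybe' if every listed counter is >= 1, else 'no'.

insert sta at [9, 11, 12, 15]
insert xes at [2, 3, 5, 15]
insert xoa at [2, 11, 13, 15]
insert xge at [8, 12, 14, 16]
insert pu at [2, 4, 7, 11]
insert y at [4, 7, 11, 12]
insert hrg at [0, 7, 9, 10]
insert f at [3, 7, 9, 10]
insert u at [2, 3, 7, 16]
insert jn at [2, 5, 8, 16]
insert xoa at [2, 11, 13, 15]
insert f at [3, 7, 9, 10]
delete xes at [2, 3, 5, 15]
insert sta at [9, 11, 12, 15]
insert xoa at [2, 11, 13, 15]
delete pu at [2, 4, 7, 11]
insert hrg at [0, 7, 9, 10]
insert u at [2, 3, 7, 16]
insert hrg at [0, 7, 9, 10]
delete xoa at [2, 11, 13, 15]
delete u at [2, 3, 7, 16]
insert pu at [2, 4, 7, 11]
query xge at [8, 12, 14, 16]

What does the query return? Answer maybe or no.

Answer: maybe

Derivation:
Step 1: insert sta at [9, 11, 12, 15] -> counters=[0,0,0,0,0,0,0,0,0,1,0,1,1,0,0,1,0]
Step 2: insert xes at [2, 3, 5, 15] -> counters=[0,0,1,1,0,1,0,0,0,1,0,1,1,0,0,2,0]
Step 3: insert xoa at [2, 11, 13, 15] -> counters=[0,0,2,1,0,1,0,0,0,1,0,2,1,1,0,3,0]
Step 4: insert xge at [8, 12, 14, 16] -> counters=[0,0,2,1,0,1,0,0,1,1,0,2,2,1,1,3,1]
Step 5: insert pu at [2, 4, 7, 11] -> counters=[0,0,3,1,1,1,0,1,1,1,0,3,2,1,1,3,1]
Step 6: insert y at [4, 7, 11, 12] -> counters=[0,0,3,1,2,1,0,2,1,1,0,4,3,1,1,3,1]
Step 7: insert hrg at [0, 7, 9, 10] -> counters=[1,0,3,1,2,1,0,3,1,2,1,4,3,1,1,3,1]
Step 8: insert f at [3, 7, 9, 10] -> counters=[1,0,3,2,2,1,0,4,1,3,2,4,3,1,1,3,1]
Step 9: insert u at [2, 3, 7, 16] -> counters=[1,0,4,3,2,1,0,5,1,3,2,4,3,1,1,3,2]
Step 10: insert jn at [2, 5, 8, 16] -> counters=[1,0,5,3,2,2,0,5,2,3,2,4,3,1,1,3,3]
Step 11: insert xoa at [2, 11, 13, 15] -> counters=[1,0,6,3,2,2,0,5,2,3,2,5,3,2,1,4,3]
Step 12: insert f at [3, 7, 9, 10] -> counters=[1,0,6,4,2,2,0,6,2,4,3,5,3,2,1,4,3]
Step 13: delete xes at [2, 3, 5, 15] -> counters=[1,0,5,3,2,1,0,6,2,4,3,5,3,2,1,3,3]
Step 14: insert sta at [9, 11, 12, 15] -> counters=[1,0,5,3,2,1,0,6,2,5,3,6,4,2,1,4,3]
Step 15: insert xoa at [2, 11, 13, 15] -> counters=[1,0,6,3,2,1,0,6,2,5,3,7,4,3,1,5,3]
Step 16: delete pu at [2, 4, 7, 11] -> counters=[1,0,5,3,1,1,0,5,2,5,3,6,4,3,1,5,3]
Step 17: insert hrg at [0, 7, 9, 10] -> counters=[2,0,5,3,1,1,0,6,2,6,4,6,4,3,1,5,3]
Step 18: insert u at [2, 3, 7, 16] -> counters=[2,0,6,4,1,1,0,7,2,6,4,6,4,3,1,5,4]
Step 19: insert hrg at [0, 7, 9, 10] -> counters=[3,0,6,4,1,1,0,8,2,7,5,6,4,3,1,5,4]
Step 20: delete xoa at [2, 11, 13, 15] -> counters=[3,0,5,4,1,1,0,8,2,7,5,5,4,2,1,4,4]
Step 21: delete u at [2, 3, 7, 16] -> counters=[3,0,4,3,1,1,0,7,2,7,5,5,4,2,1,4,3]
Step 22: insert pu at [2, 4, 7, 11] -> counters=[3,0,5,3,2,1,0,8,2,7,5,6,4,2,1,4,3]
Query xge: check counters[8]=2 counters[12]=4 counters[14]=1 counters[16]=3 -> maybe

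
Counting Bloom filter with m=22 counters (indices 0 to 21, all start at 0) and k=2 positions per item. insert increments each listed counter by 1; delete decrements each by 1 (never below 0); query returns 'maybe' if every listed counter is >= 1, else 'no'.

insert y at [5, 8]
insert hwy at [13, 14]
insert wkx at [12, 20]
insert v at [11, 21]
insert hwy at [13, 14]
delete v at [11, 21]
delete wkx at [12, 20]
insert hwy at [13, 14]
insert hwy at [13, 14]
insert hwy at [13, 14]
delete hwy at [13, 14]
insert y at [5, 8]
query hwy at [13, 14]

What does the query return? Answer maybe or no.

Step 1: insert y at [5, 8] -> counters=[0,0,0,0,0,1,0,0,1,0,0,0,0,0,0,0,0,0,0,0,0,0]
Step 2: insert hwy at [13, 14] -> counters=[0,0,0,0,0,1,0,0,1,0,0,0,0,1,1,0,0,0,0,0,0,0]
Step 3: insert wkx at [12, 20] -> counters=[0,0,0,0,0,1,0,0,1,0,0,0,1,1,1,0,0,0,0,0,1,0]
Step 4: insert v at [11, 21] -> counters=[0,0,0,0,0,1,0,0,1,0,0,1,1,1,1,0,0,0,0,0,1,1]
Step 5: insert hwy at [13, 14] -> counters=[0,0,0,0,0,1,0,0,1,0,0,1,1,2,2,0,0,0,0,0,1,1]
Step 6: delete v at [11, 21] -> counters=[0,0,0,0,0,1,0,0,1,0,0,0,1,2,2,0,0,0,0,0,1,0]
Step 7: delete wkx at [12, 20] -> counters=[0,0,0,0,0,1,0,0,1,0,0,0,0,2,2,0,0,0,0,0,0,0]
Step 8: insert hwy at [13, 14] -> counters=[0,0,0,0,0,1,0,0,1,0,0,0,0,3,3,0,0,0,0,0,0,0]
Step 9: insert hwy at [13, 14] -> counters=[0,0,0,0,0,1,0,0,1,0,0,0,0,4,4,0,0,0,0,0,0,0]
Step 10: insert hwy at [13, 14] -> counters=[0,0,0,0,0,1,0,0,1,0,0,0,0,5,5,0,0,0,0,0,0,0]
Step 11: delete hwy at [13, 14] -> counters=[0,0,0,0,0,1,0,0,1,0,0,0,0,4,4,0,0,0,0,0,0,0]
Step 12: insert y at [5, 8] -> counters=[0,0,0,0,0,2,0,0,2,0,0,0,0,4,4,0,0,0,0,0,0,0]
Query hwy: check counters[13]=4 counters[14]=4 -> maybe

Answer: maybe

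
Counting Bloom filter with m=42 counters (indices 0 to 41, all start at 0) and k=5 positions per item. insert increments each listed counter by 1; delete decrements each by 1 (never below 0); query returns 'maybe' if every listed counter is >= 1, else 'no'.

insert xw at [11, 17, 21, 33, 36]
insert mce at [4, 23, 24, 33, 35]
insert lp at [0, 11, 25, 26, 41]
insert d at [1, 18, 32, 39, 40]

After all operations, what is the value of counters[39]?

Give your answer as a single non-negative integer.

Answer: 1

Derivation:
Step 1: insert xw at [11, 17, 21, 33, 36] -> counters=[0,0,0,0,0,0,0,0,0,0,0,1,0,0,0,0,0,1,0,0,0,1,0,0,0,0,0,0,0,0,0,0,0,1,0,0,1,0,0,0,0,0]
Step 2: insert mce at [4, 23, 24, 33, 35] -> counters=[0,0,0,0,1,0,0,0,0,0,0,1,0,0,0,0,0,1,0,0,0,1,0,1,1,0,0,0,0,0,0,0,0,2,0,1,1,0,0,0,0,0]
Step 3: insert lp at [0, 11, 25, 26, 41] -> counters=[1,0,0,0,1,0,0,0,0,0,0,2,0,0,0,0,0,1,0,0,0,1,0,1,1,1,1,0,0,0,0,0,0,2,0,1,1,0,0,0,0,1]
Step 4: insert d at [1, 18, 32, 39, 40] -> counters=[1,1,0,0,1,0,0,0,0,0,0,2,0,0,0,0,0,1,1,0,0,1,0,1,1,1,1,0,0,0,0,0,1,2,0,1,1,0,0,1,1,1]
Final counters=[1,1,0,0,1,0,0,0,0,0,0,2,0,0,0,0,0,1,1,0,0,1,0,1,1,1,1,0,0,0,0,0,1,2,0,1,1,0,0,1,1,1] -> counters[39]=1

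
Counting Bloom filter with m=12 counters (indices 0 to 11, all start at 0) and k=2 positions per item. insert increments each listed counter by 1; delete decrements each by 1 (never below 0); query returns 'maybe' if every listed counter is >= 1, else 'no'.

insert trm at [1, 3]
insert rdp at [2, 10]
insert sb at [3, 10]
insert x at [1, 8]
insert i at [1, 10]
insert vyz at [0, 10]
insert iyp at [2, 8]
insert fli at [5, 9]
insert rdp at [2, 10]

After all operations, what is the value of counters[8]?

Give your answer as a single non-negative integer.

Step 1: insert trm at [1, 3] -> counters=[0,1,0,1,0,0,0,0,0,0,0,0]
Step 2: insert rdp at [2, 10] -> counters=[0,1,1,1,0,0,0,0,0,0,1,0]
Step 3: insert sb at [3, 10] -> counters=[0,1,1,2,0,0,0,0,0,0,2,0]
Step 4: insert x at [1, 8] -> counters=[0,2,1,2,0,0,0,0,1,0,2,0]
Step 5: insert i at [1, 10] -> counters=[0,3,1,2,0,0,0,0,1,0,3,0]
Step 6: insert vyz at [0, 10] -> counters=[1,3,1,2,0,0,0,0,1,0,4,0]
Step 7: insert iyp at [2, 8] -> counters=[1,3,2,2,0,0,0,0,2,0,4,0]
Step 8: insert fli at [5, 9] -> counters=[1,3,2,2,0,1,0,0,2,1,4,0]
Step 9: insert rdp at [2, 10] -> counters=[1,3,3,2,0,1,0,0,2,1,5,0]
Final counters=[1,3,3,2,0,1,0,0,2,1,5,0] -> counters[8]=2

Answer: 2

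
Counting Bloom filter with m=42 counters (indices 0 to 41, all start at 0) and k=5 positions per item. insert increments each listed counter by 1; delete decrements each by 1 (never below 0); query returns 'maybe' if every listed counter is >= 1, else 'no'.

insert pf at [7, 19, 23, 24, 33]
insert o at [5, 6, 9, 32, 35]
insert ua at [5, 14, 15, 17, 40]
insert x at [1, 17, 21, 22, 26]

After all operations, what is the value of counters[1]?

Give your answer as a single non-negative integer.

Answer: 1

Derivation:
Step 1: insert pf at [7, 19, 23, 24, 33] -> counters=[0,0,0,0,0,0,0,1,0,0,0,0,0,0,0,0,0,0,0,1,0,0,0,1,1,0,0,0,0,0,0,0,0,1,0,0,0,0,0,0,0,0]
Step 2: insert o at [5, 6, 9, 32, 35] -> counters=[0,0,0,0,0,1,1,1,0,1,0,0,0,0,0,0,0,0,0,1,0,0,0,1,1,0,0,0,0,0,0,0,1,1,0,1,0,0,0,0,0,0]
Step 3: insert ua at [5, 14, 15, 17, 40] -> counters=[0,0,0,0,0,2,1,1,0,1,0,0,0,0,1,1,0,1,0,1,0,0,0,1,1,0,0,0,0,0,0,0,1,1,0,1,0,0,0,0,1,0]
Step 4: insert x at [1, 17, 21, 22, 26] -> counters=[0,1,0,0,0,2,1,1,0,1,0,0,0,0,1,1,0,2,0,1,0,1,1,1,1,0,1,0,0,0,0,0,1,1,0,1,0,0,0,0,1,0]
Final counters=[0,1,0,0,0,2,1,1,0,1,0,0,0,0,1,1,0,2,0,1,0,1,1,1,1,0,1,0,0,0,0,0,1,1,0,1,0,0,0,0,1,0] -> counters[1]=1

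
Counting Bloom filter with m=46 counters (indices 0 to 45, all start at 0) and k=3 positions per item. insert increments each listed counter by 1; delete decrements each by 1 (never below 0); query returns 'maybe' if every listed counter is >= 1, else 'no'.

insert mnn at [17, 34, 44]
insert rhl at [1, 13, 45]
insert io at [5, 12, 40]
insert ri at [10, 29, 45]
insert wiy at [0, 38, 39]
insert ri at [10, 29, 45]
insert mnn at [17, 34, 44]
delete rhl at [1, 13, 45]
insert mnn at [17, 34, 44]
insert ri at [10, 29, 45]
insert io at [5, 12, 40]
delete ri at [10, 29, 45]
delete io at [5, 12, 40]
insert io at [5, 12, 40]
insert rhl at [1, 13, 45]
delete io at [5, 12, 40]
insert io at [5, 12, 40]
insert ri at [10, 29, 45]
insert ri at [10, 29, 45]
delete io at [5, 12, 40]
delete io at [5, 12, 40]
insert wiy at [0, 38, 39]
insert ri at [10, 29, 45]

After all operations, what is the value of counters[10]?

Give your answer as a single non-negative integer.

Answer: 5

Derivation:
Step 1: insert mnn at [17, 34, 44] -> counters=[0,0,0,0,0,0,0,0,0,0,0,0,0,0,0,0,0,1,0,0,0,0,0,0,0,0,0,0,0,0,0,0,0,0,1,0,0,0,0,0,0,0,0,0,1,0]
Step 2: insert rhl at [1, 13, 45] -> counters=[0,1,0,0,0,0,0,0,0,0,0,0,0,1,0,0,0,1,0,0,0,0,0,0,0,0,0,0,0,0,0,0,0,0,1,0,0,0,0,0,0,0,0,0,1,1]
Step 3: insert io at [5, 12, 40] -> counters=[0,1,0,0,0,1,0,0,0,0,0,0,1,1,0,0,0,1,0,0,0,0,0,0,0,0,0,0,0,0,0,0,0,0,1,0,0,0,0,0,1,0,0,0,1,1]
Step 4: insert ri at [10, 29, 45] -> counters=[0,1,0,0,0,1,0,0,0,0,1,0,1,1,0,0,0,1,0,0,0,0,0,0,0,0,0,0,0,1,0,0,0,0,1,0,0,0,0,0,1,0,0,0,1,2]
Step 5: insert wiy at [0, 38, 39] -> counters=[1,1,0,0,0,1,0,0,0,0,1,0,1,1,0,0,0,1,0,0,0,0,0,0,0,0,0,0,0,1,0,0,0,0,1,0,0,0,1,1,1,0,0,0,1,2]
Step 6: insert ri at [10, 29, 45] -> counters=[1,1,0,0,0,1,0,0,0,0,2,0,1,1,0,0,0,1,0,0,0,0,0,0,0,0,0,0,0,2,0,0,0,0,1,0,0,0,1,1,1,0,0,0,1,3]
Step 7: insert mnn at [17, 34, 44] -> counters=[1,1,0,0,0,1,0,0,0,0,2,0,1,1,0,0,0,2,0,0,0,0,0,0,0,0,0,0,0,2,0,0,0,0,2,0,0,0,1,1,1,0,0,0,2,3]
Step 8: delete rhl at [1, 13, 45] -> counters=[1,0,0,0,0,1,0,0,0,0,2,0,1,0,0,0,0,2,0,0,0,0,0,0,0,0,0,0,0,2,0,0,0,0,2,0,0,0,1,1,1,0,0,0,2,2]
Step 9: insert mnn at [17, 34, 44] -> counters=[1,0,0,0,0,1,0,0,0,0,2,0,1,0,0,0,0,3,0,0,0,0,0,0,0,0,0,0,0,2,0,0,0,0,3,0,0,0,1,1,1,0,0,0,3,2]
Step 10: insert ri at [10, 29, 45] -> counters=[1,0,0,0,0,1,0,0,0,0,3,0,1,0,0,0,0,3,0,0,0,0,0,0,0,0,0,0,0,3,0,0,0,0,3,0,0,0,1,1,1,0,0,0,3,3]
Step 11: insert io at [5, 12, 40] -> counters=[1,0,0,0,0,2,0,0,0,0,3,0,2,0,0,0,0,3,0,0,0,0,0,0,0,0,0,0,0,3,0,0,0,0,3,0,0,0,1,1,2,0,0,0,3,3]
Step 12: delete ri at [10, 29, 45] -> counters=[1,0,0,0,0,2,0,0,0,0,2,0,2,0,0,0,0,3,0,0,0,0,0,0,0,0,0,0,0,2,0,0,0,0,3,0,0,0,1,1,2,0,0,0,3,2]
Step 13: delete io at [5, 12, 40] -> counters=[1,0,0,0,0,1,0,0,0,0,2,0,1,0,0,0,0,3,0,0,0,0,0,0,0,0,0,0,0,2,0,0,0,0,3,0,0,0,1,1,1,0,0,0,3,2]
Step 14: insert io at [5, 12, 40] -> counters=[1,0,0,0,0,2,0,0,0,0,2,0,2,0,0,0,0,3,0,0,0,0,0,0,0,0,0,0,0,2,0,0,0,0,3,0,0,0,1,1,2,0,0,0,3,2]
Step 15: insert rhl at [1, 13, 45] -> counters=[1,1,0,0,0,2,0,0,0,0,2,0,2,1,0,0,0,3,0,0,0,0,0,0,0,0,0,0,0,2,0,0,0,0,3,0,0,0,1,1,2,0,0,0,3,3]
Step 16: delete io at [5, 12, 40] -> counters=[1,1,0,0,0,1,0,0,0,0,2,0,1,1,0,0,0,3,0,0,0,0,0,0,0,0,0,0,0,2,0,0,0,0,3,0,0,0,1,1,1,0,0,0,3,3]
Step 17: insert io at [5, 12, 40] -> counters=[1,1,0,0,0,2,0,0,0,0,2,0,2,1,0,0,0,3,0,0,0,0,0,0,0,0,0,0,0,2,0,0,0,0,3,0,0,0,1,1,2,0,0,0,3,3]
Step 18: insert ri at [10, 29, 45] -> counters=[1,1,0,0,0,2,0,0,0,0,3,0,2,1,0,0,0,3,0,0,0,0,0,0,0,0,0,0,0,3,0,0,0,0,3,0,0,0,1,1,2,0,0,0,3,4]
Step 19: insert ri at [10, 29, 45] -> counters=[1,1,0,0,0,2,0,0,0,0,4,0,2,1,0,0,0,3,0,0,0,0,0,0,0,0,0,0,0,4,0,0,0,0,3,0,0,0,1,1,2,0,0,0,3,5]
Step 20: delete io at [5, 12, 40] -> counters=[1,1,0,0,0,1,0,0,0,0,4,0,1,1,0,0,0,3,0,0,0,0,0,0,0,0,0,0,0,4,0,0,0,0,3,0,0,0,1,1,1,0,0,0,3,5]
Step 21: delete io at [5, 12, 40] -> counters=[1,1,0,0,0,0,0,0,0,0,4,0,0,1,0,0,0,3,0,0,0,0,0,0,0,0,0,0,0,4,0,0,0,0,3,0,0,0,1,1,0,0,0,0,3,5]
Step 22: insert wiy at [0, 38, 39] -> counters=[2,1,0,0,0,0,0,0,0,0,4,0,0,1,0,0,0,3,0,0,0,0,0,0,0,0,0,0,0,4,0,0,0,0,3,0,0,0,2,2,0,0,0,0,3,5]
Step 23: insert ri at [10, 29, 45] -> counters=[2,1,0,0,0,0,0,0,0,0,5,0,0,1,0,0,0,3,0,0,0,0,0,0,0,0,0,0,0,5,0,0,0,0,3,0,0,0,2,2,0,0,0,0,3,6]
Final counters=[2,1,0,0,0,0,0,0,0,0,5,0,0,1,0,0,0,3,0,0,0,0,0,0,0,0,0,0,0,5,0,0,0,0,3,0,0,0,2,2,0,0,0,0,3,6] -> counters[10]=5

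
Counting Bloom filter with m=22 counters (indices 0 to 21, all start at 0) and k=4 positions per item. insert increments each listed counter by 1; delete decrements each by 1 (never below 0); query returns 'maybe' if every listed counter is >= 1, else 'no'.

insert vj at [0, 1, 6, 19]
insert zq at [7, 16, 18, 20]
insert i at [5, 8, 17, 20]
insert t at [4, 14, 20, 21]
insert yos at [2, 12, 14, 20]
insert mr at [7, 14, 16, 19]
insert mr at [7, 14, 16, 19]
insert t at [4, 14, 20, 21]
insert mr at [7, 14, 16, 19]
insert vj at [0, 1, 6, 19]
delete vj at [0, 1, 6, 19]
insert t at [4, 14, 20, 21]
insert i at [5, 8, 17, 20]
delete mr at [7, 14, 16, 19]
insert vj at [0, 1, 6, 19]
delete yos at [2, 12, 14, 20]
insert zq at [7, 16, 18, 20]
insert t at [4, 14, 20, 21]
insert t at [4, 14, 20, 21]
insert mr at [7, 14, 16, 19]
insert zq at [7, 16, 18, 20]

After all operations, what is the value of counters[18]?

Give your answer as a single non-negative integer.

Answer: 3

Derivation:
Step 1: insert vj at [0, 1, 6, 19] -> counters=[1,1,0,0,0,0,1,0,0,0,0,0,0,0,0,0,0,0,0,1,0,0]
Step 2: insert zq at [7, 16, 18, 20] -> counters=[1,1,0,0,0,0,1,1,0,0,0,0,0,0,0,0,1,0,1,1,1,0]
Step 3: insert i at [5, 8, 17, 20] -> counters=[1,1,0,0,0,1,1,1,1,0,0,0,0,0,0,0,1,1,1,1,2,0]
Step 4: insert t at [4, 14, 20, 21] -> counters=[1,1,0,0,1,1,1,1,1,0,0,0,0,0,1,0,1,1,1,1,3,1]
Step 5: insert yos at [2, 12, 14, 20] -> counters=[1,1,1,0,1,1,1,1,1,0,0,0,1,0,2,0,1,1,1,1,4,1]
Step 6: insert mr at [7, 14, 16, 19] -> counters=[1,1,1,0,1,1,1,2,1,0,0,0,1,0,3,0,2,1,1,2,4,1]
Step 7: insert mr at [7, 14, 16, 19] -> counters=[1,1,1,0,1,1,1,3,1,0,0,0,1,0,4,0,3,1,1,3,4,1]
Step 8: insert t at [4, 14, 20, 21] -> counters=[1,1,1,0,2,1,1,3,1,0,0,0,1,0,5,0,3,1,1,3,5,2]
Step 9: insert mr at [7, 14, 16, 19] -> counters=[1,1,1,0,2,1,1,4,1,0,0,0,1,0,6,0,4,1,1,4,5,2]
Step 10: insert vj at [0, 1, 6, 19] -> counters=[2,2,1,0,2,1,2,4,1,0,0,0,1,0,6,0,4,1,1,5,5,2]
Step 11: delete vj at [0, 1, 6, 19] -> counters=[1,1,1,0,2,1,1,4,1,0,0,0,1,0,6,0,4,1,1,4,5,2]
Step 12: insert t at [4, 14, 20, 21] -> counters=[1,1,1,0,3,1,1,4,1,0,0,0,1,0,7,0,4,1,1,4,6,3]
Step 13: insert i at [5, 8, 17, 20] -> counters=[1,1,1,0,3,2,1,4,2,0,0,0,1,0,7,0,4,2,1,4,7,3]
Step 14: delete mr at [7, 14, 16, 19] -> counters=[1,1,1,0,3,2,1,3,2,0,0,0,1,0,6,0,3,2,1,3,7,3]
Step 15: insert vj at [0, 1, 6, 19] -> counters=[2,2,1,0,3,2,2,3,2,0,0,0,1,0,6,0,3,2,1,4,7,3]
Step 16: delete yos at [2, 12, 14, 20] -> counters=[2,2,0,0,3,2,2,3,2,0,0,0,0,0,5,0,3,2,1,4,6,3]
Step 17: insert zq at [7, 16, 18, 20] -> counters=[2,2,0,0,3,2,2,4,2,0,0,0,0,0,5,0,4,2,2,4,7,3]
Step 18: insert t at [4, 14, 20, 21] -> counters=[2,2,0,0,4,2,2,4,2,0,0,0,0,0,6,0,4,2,2,4,8,4]
Step 19: insert t at [4, 14, 20, 21] -> counters=[2,2,0,0,5,2,2,4,2,0,0,0,0,0,7,0,4,2,2,4,9,5]
Step 20: insert mr at [7, 14, 16, 19] -> counters=[2,2,0,0,5,2,2,5,2,0,0,0,0,0,8,0,5,2,2,5,9,5]
Step 21: insert zq at [7, 16, 18, 20] -> counters=[2,2,0,0,5,2,2,6,2,0,0,0,0,0,8,0,6,2,3,5,10,5]
Final counters=[2,2,0,0,5,2,2,6,2,0,0,0,0,0,8,0,6,2,3,5,10,5] -> counters[18]=3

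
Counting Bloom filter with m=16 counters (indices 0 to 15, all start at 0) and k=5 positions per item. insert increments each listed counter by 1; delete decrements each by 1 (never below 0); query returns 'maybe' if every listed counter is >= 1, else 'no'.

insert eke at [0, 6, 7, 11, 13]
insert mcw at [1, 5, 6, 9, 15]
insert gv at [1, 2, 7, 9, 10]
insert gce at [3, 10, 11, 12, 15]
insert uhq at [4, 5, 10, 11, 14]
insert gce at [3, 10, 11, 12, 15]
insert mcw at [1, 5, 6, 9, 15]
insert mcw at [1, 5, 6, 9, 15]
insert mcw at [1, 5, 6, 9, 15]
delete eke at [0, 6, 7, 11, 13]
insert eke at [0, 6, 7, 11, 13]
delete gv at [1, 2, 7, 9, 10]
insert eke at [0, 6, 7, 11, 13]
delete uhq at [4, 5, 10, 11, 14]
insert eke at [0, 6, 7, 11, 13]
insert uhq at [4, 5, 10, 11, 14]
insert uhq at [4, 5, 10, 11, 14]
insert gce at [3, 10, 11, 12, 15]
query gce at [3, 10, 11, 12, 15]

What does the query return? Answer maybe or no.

Step 1: insert eke at [0, 6, 7, 11, 13] -> counters=[1,0,0,0,0,0,1,1,0,0,0,1,0,1,0,0]
Step 2: insert mcw at [1, 5, 6, 9, 15] -> counters=[1,1,0,0,0,1,2,1,0,1,0,1,0,1,0,1]
Step 3: insert gv at [1, 2, 7, 9, 10] -> counters=[1,2,1,0,0,1,2,2,0,2,1,1,0,1,0,1]
Step 4: insert gce at [3, 10, 11, 12, 15] -> counters=[1,2,1,1,0,1,2,2,0,2,2,2,1,1,0,2]
Step 5: insert uhq at [4, 5, 10, 11, 14] -> counters=[1,2,1,1,1,2,2,2,0,2,3,3,1,1,1,2]
Step 6: insert gce at [3, 10, 11, 12, 15] -> counters=[1,2,1,2,1,2,2,2,0,2,4,4,2,1,1,3]
Step 7: insert mcw at [1, 5, 6, 9, 15] -> counters=[1,3,1,2,1,3,3,2,0,3,4,4,2,1,1,4]
Step 8: insert mcw at [1, 5, 6, 9, 15] -> counters=[1,4,1,2,1,4,4,2,0,4,4,4,2,1,1,5]
Step 9: insert mcw at [1, 5, 6, 9, 15] -> counters=[1,5,1,2,1,5,5,2,0,5,4,4,2,1,1,6]
Step 10: delete eke at [0, 6, 7, 11, 13] -> counters=[0,5,1,2,1,5,4,1,0,5,4,3,2,0,1,6]
Step 11: insert eke at [0, 6, 7, 11, 13] -> counters=[1,5,1,2,1,5,5,2,0,5,4,4,2,1,1,6]
Step 12: delete gv at [1, 2, 7, 9, 10] -> counters=[1,4,0,2,1,5,5,1,0,4,3,4,2,1,1,6]
Step 13: insert eke at [0, 6, 7, 11, 13] -> counters=[2,4,0,2,1,5,6,2,0,4,3,5,2,2,1,6]
Step 14: delete uhq at [4, 5, 10, 11, 14] -> counters=[2,4,0,2,0,4,6,2,0,4,2,4,2,2,0,6]
Step 15: insert eke at [0, 6, 7, 11, 13] -> counters=[3,4,0,2,0,4,7,3,0,4,2,5,2,3,0,6]
Step 16: insert uhq at [4, 5, 10, 11, 14] -> counters=[3,4,0,2,1,5,7,3,0,4,3,6,2,3,1,6]
Step 17: insert uhq at [4, 5, 10, 11, 14] -> counters=[3,4,0,2,2,6,7,3,0,4,4,7,2,3,2,6]
Step 18: insert gce at [3, 10, 11, 12, 15] -> counters=[3,4,0,3,2,6,7,3,0,4,5,8,3,3,2,7]
Query gce: check counters[3]=3 counters[10]=5 counters[11]=8 counters[12]=3 counters[15]=7 -> maybe

Answer: maybe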